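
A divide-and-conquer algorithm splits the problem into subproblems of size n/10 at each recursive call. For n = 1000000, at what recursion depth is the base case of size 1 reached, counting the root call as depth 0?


At each depth, the problem size is divided by 10:
  Depth 0: problem size = 1000000
  Depth 1: problem size = 100000
  Depth 2: problem size = 10000
  Depth 3: problem size = 1000
  Depth 4: problem size = 100
  Depth 5: problem size = 10
  Depth 6: problem size = 1 (base case)
The base case is reached at depth log_10(1000000) = 6 (the tree has 7 levels counting depth 0, but the depth asked for is 6).
Recursion depth = 6


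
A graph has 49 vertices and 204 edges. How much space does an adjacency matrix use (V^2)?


Adjacency matrix: V x V grid of entries
Space = V^2 = 49^2 = 49 * 49 = 2401


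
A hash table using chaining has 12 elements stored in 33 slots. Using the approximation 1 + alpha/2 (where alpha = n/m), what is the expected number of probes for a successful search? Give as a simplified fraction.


Load factor alpha = n/m = 12/33
Expected probes = 1 + alpha/2 = 1 + 12/(2*33)
= 1 + 12/66
= 66/66 + 12/66
= 78/66
Simplify: 13/11


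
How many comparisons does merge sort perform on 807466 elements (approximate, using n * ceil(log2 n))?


Recursion depth: ceil(log2(807466)) = 20
Each recursion level merges n = 807466 elements
Total = 807466 * 20 = 16149320


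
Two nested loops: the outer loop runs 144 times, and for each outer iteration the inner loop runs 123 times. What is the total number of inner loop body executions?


Outer loop: 144 iterations
Inner loop: 123 iterations per outer iteration
Total = 144 * 123 = 17712


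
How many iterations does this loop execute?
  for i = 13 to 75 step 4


The loop variable i takes values starting at 13 and increments by 4 each iteration.
Sequence: i = 13, 17, 21, 25, 29, 33, 37, 41, 45, ...
The upper bound 75 is inclusive, so the count is floor((last - first) / step) + 1:
floor((75 - 13) / 4) + 1 = floor(62/4) + 1 = 15 + 1 = 16


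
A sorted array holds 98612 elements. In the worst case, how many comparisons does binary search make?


Halving sequence: 98612 -> 49306 -> 24653 -> 12326 -> 6163 -> 3081 -> 1540 -> 770 -> 385 -> 192 -> 96 -> 48 -> 24 -> 12 -> 6 -> 3 -> 1
Number of halvings = 16
Max comparisons = 16 + 1 = 17


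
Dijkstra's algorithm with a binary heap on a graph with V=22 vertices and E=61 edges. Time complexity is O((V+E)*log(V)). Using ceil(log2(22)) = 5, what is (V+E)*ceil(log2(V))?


Dijkstra with a binary heap: each vertex is extracted once, each edge may relax once.
Each heap operation costs O(log V).
V + E = 22 + 61 = 83
ceil(log2(22)) = 5 (since 2^4 = 16 < 22 <= 32 = 2^5)
Total heap work = (V+E) * ceil(log2(V)) = 83 * 5 = 415


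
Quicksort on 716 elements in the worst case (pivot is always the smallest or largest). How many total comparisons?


In the worst case, each partition step picks the worst pivot:
  Partition 1: 715 comparisons (n-1 elements to compare)
  Partition 2: 714 comparisons
  Partition 3: 713 comparisons
  Partition 4: 712 comparisons
  Partition 5: 711 comparisons
  ...
  Last partition: 0 comparisons
Total = (n-1) + (n-2) + ... + 1 + 0 = n*(n-1)/2
= 716*715/2 = 255970


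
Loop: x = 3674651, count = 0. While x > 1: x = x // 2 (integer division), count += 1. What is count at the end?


The variable x halves each step:
x = 3674651 -> 1837325 -> 918662 -> 459331 -> 229665 -> 114832 -> 57416 -> 28708 -> 14354 -> 7177 -> 3588 -> 1794 -> 897 -> 448 -> 224 -> 112 -> 56 -> 28 -> 14 -> 7 -> 3 -> 1
Number of halvings = floor(log2(3674651)) = 21


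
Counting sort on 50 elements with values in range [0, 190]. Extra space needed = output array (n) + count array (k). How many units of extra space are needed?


Output array size: 50 (to store sorted result)
Count array size: 191 (one slot per possible value, range 0 to 190)
Total extra space = 50 + 191 = 241


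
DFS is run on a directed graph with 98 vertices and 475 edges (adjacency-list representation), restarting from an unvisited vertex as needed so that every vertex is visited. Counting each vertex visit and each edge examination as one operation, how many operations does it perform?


A full DFS traversal processes each vertex exactly once (push/pop on stack).
Each directed edge is examined once.
V = 98, E = 475
V + E = 573


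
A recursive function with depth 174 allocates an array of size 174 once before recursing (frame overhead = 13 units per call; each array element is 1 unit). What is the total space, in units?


Array allocation: 174 units (allocated once)
Stack frames: 174 deep * 13 per frame = 2262 units
Total = 174 + 2262 = 2436


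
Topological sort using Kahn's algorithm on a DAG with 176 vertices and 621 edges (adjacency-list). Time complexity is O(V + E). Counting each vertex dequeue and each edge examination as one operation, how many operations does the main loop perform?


Kahn's algorithm:
  1. Compute in-degrees: O(V + E)
  2. Process queue: each vertex dequeued once (O(V))
     each edge examined once (O(E))
Total = V + E = 176 + 621 = 797


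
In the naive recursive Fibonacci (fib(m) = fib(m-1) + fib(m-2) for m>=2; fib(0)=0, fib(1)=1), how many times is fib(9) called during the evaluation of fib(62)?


Let N(m) = number of times fib(m) is called while evaluating fib(62).
N(62) = 1 (the initial call).
N(61) = 1 (only fib(62) calls it).
For 1 <= m <= 60: fib(m) is called by fib(m+1) and fib(m+2), so
  N(m) = N(m+1) + N(m+2).
fib(0) is called only by fib(2), so N(0) = N(2).
Walk down from m=62:
  N(62)=1, N(61)=1, N(60)=2, N(59)=3, N(58)=5, N(57)=8, N(56)=13, N(55)=21, N(54)=34, N(53)=55, N(52)=89, N(51)=144, N(50)=233, N(49)=377, N(48)=610, N(47)=987, N(46)=1597, N(45)=2584, N(44)=4181, N(43)=6765, N(42)=10946, N(41)=17711, N(40)=28657, N(39)=46368, N(38)=75025, N(37)=121393, N(36)=196418, N(35)=317811, N(34)=514229, N(33)=832040, N(32)=1346269, N(31)=2178309, N(30)=3524578, N(29)=5702887, N(28)=9227465, N(27)=14930352, N(26)=24157817, N(25)=39088169, N(24)=63245986, N(23)=102334155, N(22)=165580141, N(21)=267914296, N(20)=433494437, N(19)=701408733, N(18)=1134903170, N(17)=1836311903, N(16)=2971215073, N(15)=4807526976, N(14)=7778742049, N(13)=12586269025, N(12)=20365011074, N(11)=32951280099, N(10)=53316291173, N(9)=86267571272
N(9) = 86267571272


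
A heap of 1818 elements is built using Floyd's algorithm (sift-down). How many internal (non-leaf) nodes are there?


Leaf nodes occupy roughly half the array.
Sift-down is called for each internal node, starting from the last one.
Internal nodes = floor(n/2) = floor(1818/2) = 909


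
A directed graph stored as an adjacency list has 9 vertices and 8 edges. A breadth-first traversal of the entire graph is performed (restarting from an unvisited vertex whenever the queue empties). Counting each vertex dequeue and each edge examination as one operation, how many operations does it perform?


A full BFS traversal dequeues each vertex once and examines each edge once.
Vertex visits: 9
Edge visits: 8
V + E = 9 + 8 = 17


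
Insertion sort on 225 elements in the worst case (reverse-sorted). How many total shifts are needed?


In the worst case (reverse-sorted), each element shifts past all previous:
  Element 1: 1 shifts
  Element 2: 2 shifts
  Element 3: 3 shifts
  Element 4: 4 shifts
  Element 5: 5 shifts
  ...
  Element 224: 224 shifts
Total = 1 + 2 + ... + 224
= 225*(225-1)/2 = 25200


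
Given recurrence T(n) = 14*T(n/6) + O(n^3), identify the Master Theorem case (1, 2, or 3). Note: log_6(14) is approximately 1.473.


Master Theorem parameters: a=14, b=6, c=3
log_b(a) = 1.473
Compare b^c with a: 6^3 = 216 > 14, so c > log_b(a).
Comparing c=3 vs log_b(a)=1.473:
3 > 1.473 => Case 3
Result: T(n) = O(n^3)
Master Theorem case = 3


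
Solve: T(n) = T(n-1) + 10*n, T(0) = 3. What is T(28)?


Expanding the recurrence:
T(28) = T(27) + 10*28
       = T(26) + 10*27 + 10*28
       ...
       = T(0) + 10*(1 + 2 + ... + 28)
       = 3 + 10 * 28*29/2
       = 3 + 10 * 406
       = 3 + 4060 = 4063


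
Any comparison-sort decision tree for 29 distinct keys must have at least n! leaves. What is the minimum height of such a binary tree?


A binary decision tree of height h has at most 2^h leaves and needs at least n! of them, so h >= ceil(log2(n!)).
Compute 29! as a running product:
  x2 = 2, x3 = 6, x4 = 24, x5 = 120
  x6 = 720, x7 = 5040, x8 = 40320, x9 = 362880
  x10 = 3628800, x11 = 39916800, x12 = 479001600, x13 = 6227020800
  x14 = 87178291200, x15 = 1307674368000, x16 = 20922789888000, x17 = 355687428096000
  x18 = 6402373705728000, x19 = 121645100408832000, x20 = 2432902008176640000, x21 = 51090942171709440000
  x22 = 1124000727777607680000, x23 = 25852016738884976640000, x24 = 620448401733239439360000, x25 = 15511210043330985984000000
  x26 = 403291461126605635584000000, x27 = 10888869450418352160768000000, x28 = 304888344611713860501504000000, x29 = 8841761993739701954543616000000
29! = 8841761993739701954543616000000
Bracket between powers of 2:
  2^102 = 5070602400912917605986812821504 < 8841761993739701954543616000000 <= 10141204801825835211973625643008 = 2^103
So ceil(log2(29!)) = 103


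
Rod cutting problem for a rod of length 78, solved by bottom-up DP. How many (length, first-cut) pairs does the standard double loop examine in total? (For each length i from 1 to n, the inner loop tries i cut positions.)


For each subproblem length i = 1..78, the inner loop considers i possible first cuts.
Total = 1 + 2 + ... + 78
= 78*(78+1)/2
= 78*79/2 = 3081


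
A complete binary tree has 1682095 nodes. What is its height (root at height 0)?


In a complete binary tree, level k holds nodes 2^k .. 2^(k+1)-1 (1-indexed).
Height = floor(log2(n)) = floor(log2(1682095)) = 20
Check: 2^20 = 1048576 <= 1682095 < 2097152 = 2^21


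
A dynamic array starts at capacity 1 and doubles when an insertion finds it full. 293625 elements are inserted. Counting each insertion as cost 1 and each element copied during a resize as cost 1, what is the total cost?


n = 293625
Insertion costs: 293625
Resizes copy 1, 2, 4, ... up to the largest power of 2 that is <= n-1 = 293624, i.e. 262144.
Copy costs = 1 + 2 + 4 + 8 + 16 + 32 + 64 + 128 + 256 + 512 + 1024 + 2048 + 4096 + 8192 + 16384 + 32768 + 65536 + 131072 + 262144 = 524287
Total = 293625 + 524287 = 817912


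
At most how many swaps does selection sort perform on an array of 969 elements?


Each of the 968 passes places one element in its final position.
Pass 1: swap minimum into position 0
Pass 2: swap minimum of remaining into position 1
...
Pass 968: last two elements, one swap
Maximum swaps = 969 - 1 = 968


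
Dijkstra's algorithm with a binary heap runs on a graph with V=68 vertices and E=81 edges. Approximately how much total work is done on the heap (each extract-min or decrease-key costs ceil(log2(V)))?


Dijkstra with a binary heap: each vertex is extracted once, each edge may relax once.
Each heap operation costs O(log V).
V + E = 68 + 81 = 149
ceil(log2(68)) = 7 (since 2^6 = 64 < 68 <= 128 = 2^7)
Total heap work = (V+E) * ceil(log2(V)) = 149 * 7 = 1043


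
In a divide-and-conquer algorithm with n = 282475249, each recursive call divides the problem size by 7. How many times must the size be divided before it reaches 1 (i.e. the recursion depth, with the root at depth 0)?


Number of divisions = log_7(282475249)
Sizes: 282475249 -> 40353607 -> 5764801 -> 823543 -> 117649 -> 16807 -> 2401 -> 343 -> 49 -> 7 -> 1 (10 divisions)
Recursion depth = 10


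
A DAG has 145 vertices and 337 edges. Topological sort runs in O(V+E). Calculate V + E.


V = 145 (vertex processing)
E = 337 (edge processing)
V + E = 145 + 337 = 482


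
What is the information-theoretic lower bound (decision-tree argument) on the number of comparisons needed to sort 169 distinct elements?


A binary decision tree of height h has at most 2^h leaves and needs at least n! of them, so h >= ceil(log2(n!)).
169! is far too large to multiply out, so use Stirling's series:
  ln(n!) ~ n ln n - n + (1/2) ln(2 pi n) + 1/(12n)  (error below 1/(360 n^3), negligible here)
  ln(169) = 5.1298987
  n ln n = 169 * 5.1298987 = 866.9529
  (1/2) ln(2 pi * 169) = (1/2) ln(1061.8583) = 3.4839
  1/(12*169) = 0.0005
  ln(169!) ~ 866.9529 - 169 + 3.4839 + 0.0005 = 701.4373
Convert to base 2: log2(169!) = 701.4373 / ln 2 = 701.4373 / 0.69314718 = 1011.9601
ceil(1011.9601) = 1012


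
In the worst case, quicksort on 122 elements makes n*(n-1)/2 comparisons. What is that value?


Sum of comparisons per partition:
121 + 120 + ... + 1 + 0
= 122 * (122 - 1) / 2
= 122 * 121 / 2
= 7381


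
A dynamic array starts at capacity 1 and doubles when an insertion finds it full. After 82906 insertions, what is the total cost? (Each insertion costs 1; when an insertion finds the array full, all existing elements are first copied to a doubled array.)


Insertion cost: 82906 (one per element)
Resizes occur just before inserting elements 2, 3, 5, 9, ...
Elements copied at each resize: 1 + 2 + 4 + 8 + 16 + 32 + 64 + 128 + 256 + 512 + 1024 + 2048 + 4096 + 8192 + 16384 + 32768 + 65536
Sum of copies = 131071 (geometric series: 2^k - 1)
Total = 82906 + 131071 = 213977


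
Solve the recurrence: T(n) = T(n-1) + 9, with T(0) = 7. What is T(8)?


Unrolling the recurrence:
T(8) = T(7) + 9
       = T(6) + 9 + 9
       = T(5) + 9*3
       ...
       = T(0) + 9*8
       = 7 + 72 = 79


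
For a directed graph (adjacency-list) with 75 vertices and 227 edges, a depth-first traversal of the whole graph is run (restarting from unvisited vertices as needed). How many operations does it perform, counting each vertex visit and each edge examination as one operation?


A full DFS traversal visits each vertex once and examines each edge once.
V = 75
E = 227
Sum = 75 + 227 = 302


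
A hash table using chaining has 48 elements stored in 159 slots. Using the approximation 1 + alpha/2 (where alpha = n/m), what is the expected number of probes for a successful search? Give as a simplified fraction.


Load factor alpha = n/m = 48/159
Expected probes = 1 + alpha/2 = 1 + 48/(2*159)
= 1 + 48/318
= 318/318 + 48/318
= 366/318
Simplify: 61/53


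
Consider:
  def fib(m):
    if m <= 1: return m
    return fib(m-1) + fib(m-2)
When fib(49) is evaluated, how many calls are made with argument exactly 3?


Let N(m) = number of times fib(m) is called while evaluating fib(49).
N(49) = 1 (the initial call).
N(48) = 1 (only fib(49) calls it).
For 1 <= m <= 47: fib(m) is called by fib(m+1) and fib(m+2), so
  N(m) = N(m+1) + N(m+2).
fib(0) is called only by fib(2), so N(0) = N(2).
Walk down from m=49:
  N(49)=1, N(48)=1, N(47)=2, N(46)=3, N(45)=5, N(44)=8, N(43)=13, N(42)=21, N(41)=34, N(40)=55, N(39)=89, N(38)=144, N(37)=233, N(36)=377, N(35)=610, N(34)=987, N(33)=1597, N(32)=2584, N(31)=4181, N(30)=6765, N(29)=10946, N(28)=17711, N(27)=28657, N(26)=46368, N(25)=75025, N(24)=121393, N(23)=196418, N(22)=317811, N(21)=514229, N(20)=832040, N(19)=1346269, N(18)=2178309, N(17)=3524578, N(16)=5702887, N(15)=9227465, N(14)=14930352, N(13)=24157817, N(12)=39088169, N(11)=63245986, N(10)=102334155, N(9)=165580141, N(8)=267914296, N(7)=433494437, N(6)=701408733, N(5)=1134903170, N(4)=1836311903, N(3)=2971215073
N(3) = 2971215073


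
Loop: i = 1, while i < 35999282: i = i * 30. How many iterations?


i multiplies by 30 each step:
i = 1 -> 30 -> 900 -> 27000 -> 810000 -> 24300000 -> 729000000 (stop)
Iterations = ceil(log_30(35999282)) = 6


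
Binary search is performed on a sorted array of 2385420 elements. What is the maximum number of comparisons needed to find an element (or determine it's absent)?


Binary search halves the search space each comparison:
  Step 1: search space = 2385420 -> 1192710
  Step 2: search space = 1192710 -> 596355
  Step 3: search space = 596355 -> 298177
  Step 4: search space = 298177 -> 149088
  Step 5: search space = 149088 -> 74544
  Step 6: search space = 74544 -> 37272
  Step 7: search space = 37272 -> 18636
  Step 8: search space = 18636 -> 9318
  Step 9: search space = 9318 -> 4659
  Step 10: search space = 4659 -> 2329
  Step 11: search space = 2329 -> 1164
  Step 12: search space = 1164 -> 582
  Step 13: search space = 582 -> 291
  Step 14: search space = 291 -> 145
  Step 15: search space = 145 -> 72
  Step 16: search space = 72 -> 36
  Step 17: search space = 36 -> 18
  Step 18: search space = 18 -> 9
  Step 19: search space = 9 -> 4
  Step 20: search space = 4 -> 2
  Step 21: search space = 2 -> 1
  Step 22: search space = 1 (final check)
Maximum comparisons = floor(log2(2385420)) + 1 = 21 + 1 = 22


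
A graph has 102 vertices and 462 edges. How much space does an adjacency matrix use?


Adjacency matrix: V x V grid of entries
Space = V^2 = 102^2 = 102 * 102 = 10404


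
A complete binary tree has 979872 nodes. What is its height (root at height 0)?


In a complete binary tree, level k holds nodes 2^k .. 2^(k+1)-1 (1-indexed).
Height = floor(log2(n)) = floor(log2(979872)) = 19
Check: 2^19 = 524288 <= 979872 < 1048576 = 2^20


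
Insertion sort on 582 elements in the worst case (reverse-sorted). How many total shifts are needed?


In the worst case (reverse-sorted), each element shifts past all previous:
  Element 1: 1 shifts
  Element 2: 2 shifts
  Element 3: 3 shifts
  Element 4: 4 shifts
  Element 5: 5 shifts
  ...
  Element 581: 581 shifts
Total = 1 + 2 + ... + 581
= 582*(582-1)/2 = 169071


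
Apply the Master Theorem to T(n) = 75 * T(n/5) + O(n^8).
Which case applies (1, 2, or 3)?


The Master Theorem: T(n) = a*T(n/b) + O(n^c)
  a = 75, b = 5, c = 8
log_b(a) = log_5(75) ~ 2.683
Compare b^c with a: 5^8 = 390625 > 75, so c > log_b(a).
Since c > log_b(a), Case 3 applies.
T(n) = O(n^8)
Master Theorem case = 3


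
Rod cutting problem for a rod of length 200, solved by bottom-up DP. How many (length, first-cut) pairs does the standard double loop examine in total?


For each subproblem length i = 1..200, the inner loop considers i possible first cuts.
Total = 1 + 2 + ... + 200
= 200*(200+1)/2
= 200*201/2 = 20100


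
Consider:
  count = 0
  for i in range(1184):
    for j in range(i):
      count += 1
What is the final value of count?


For each i, the inner loop runs i times:
  i=0: inner runs 0 times
  i=1: inner runs 1 time
  i=2: inner runs 2 times
  i=3: inner runs 3 times
  i=4: inner runs 4 times
  i=5: inner runs 5 times
  i=6: inner runs 6 times
  i=7: inner runs 7 times
  ...
Total = 0 + 1 + 2 + ... + 1183 = 1184*(1184-1)/2 = 700336


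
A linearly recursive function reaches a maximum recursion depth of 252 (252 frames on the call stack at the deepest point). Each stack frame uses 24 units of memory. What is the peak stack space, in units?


Maximum recursion depth = 252 frames
Memory per frame = 24 units
Total stack space = depth * frame_size
= 252 * 24 = 6048


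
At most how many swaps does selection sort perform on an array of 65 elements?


Each of the 64 passes places one element in its final position.
Pass 1: swap minimum into position 0
Pass 2: swap minimum of remaining into position 1
...
Pass 64: last two elements, one swap
Maximum swaps = 65 - 1 = 64


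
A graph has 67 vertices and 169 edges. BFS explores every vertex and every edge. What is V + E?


A full BFS traversal dequeues each vertex once and examines each edge once.
Vertex visits: 67
Edge visits: 169
V + E = 67 + 169 = 236


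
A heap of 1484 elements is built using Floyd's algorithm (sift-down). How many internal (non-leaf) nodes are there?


Leaf nodes occupy roughly half the array.
Sift-down is called for each internal node, starting from the last one.
Internal nodes = floor(n/2) = floor(1484/2) = 742


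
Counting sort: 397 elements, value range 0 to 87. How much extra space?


n = 397 (output array)
k = 88 (count array for 88 distinct values)
Extra space = 397 + 88 = 485


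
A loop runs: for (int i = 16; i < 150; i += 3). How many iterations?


Loop starts at i = 16, increments by 3, stops when i >= 150.
Number of iterations = ceil((150 - 16) / 3)
= ceil(134 / 3)
= 45


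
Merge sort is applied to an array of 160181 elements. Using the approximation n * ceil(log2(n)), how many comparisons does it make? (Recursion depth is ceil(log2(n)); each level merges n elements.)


Merge sort divides the array into halves recursively.
Number of levels = ceil(log2(160181)) = 18
At each level, approximately n = 160181 comparisons are needed for merging.
Total comparisons ~ n * ceil(log2(n)) = 160181 * 18 = 2883258


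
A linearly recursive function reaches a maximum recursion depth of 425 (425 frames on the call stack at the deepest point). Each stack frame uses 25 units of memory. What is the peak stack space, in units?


Maximum recursion depth = 425 frames
Memory per frame = 25 units
Total stack space = depth * frame_size
= 425 * 25 = 10625


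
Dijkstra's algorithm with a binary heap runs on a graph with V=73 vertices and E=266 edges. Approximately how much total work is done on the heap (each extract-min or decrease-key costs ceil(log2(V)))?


Dijkstra with a binary heap: each vertex is extracted once, each edge may relax once.
Each heap operation costs O(log V).
V + E = 73 + 266 = 339
ceil(log2(73)) = 7 (since 2^6 = 64 < 73 <= 128 = 2^7)
Total heap work = (V+E) * ceil(log2(V)) = 339 * 7 = 2373


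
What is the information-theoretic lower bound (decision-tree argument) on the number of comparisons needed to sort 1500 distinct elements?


A binary decision tree of height h has at most 2^h leaves and needs at least n! of them, so h >= ceil(log2(n!)).
1500! is far too large to multiply out, so use Stirling's series:
  ln(n!) ~ n ln n - n + (1/2) ln(2 pi n) + 1/(12n)  (error below 1/(360 n^3), negligible here)
  ln(1500) = 7.3132204
  n ln n = 1500 * 7.3132204 = 10969.8306
  (1/2) ln(2 pi * 1500) = (1/2) ln(9424.7780) = 4.5755
  1/(12*1500) = 0.0001
  ln(1500!) ~ 10969.8306 - 1500 + 4.5755 + 0.0001 = 9474.4062
Convert to base 2: log2(1500!) = 9474.4062 / ln 2 = 9474.4062 / 0.69314718 = 13668.6789
ceil(13668.6789) = 13669


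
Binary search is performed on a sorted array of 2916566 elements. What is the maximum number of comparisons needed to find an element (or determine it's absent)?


Binary search halves the search space each comparison:
  Step 1: search space = 2916566 -> 1458283
  Step 2: search space = 1458283 -> 729141
  Step 3: search space = 729141 -> 364570
  Step 4: search space = 364570 -> 182285
  Step 5: search space = 182285 -> 91142
  Step 6: search space = 91142 -> 45571
  Step 7: search space = 45571 -> 22785
  Step 8: search space = 22785 -> 11392
  Step 9: search space = 11392 -> 5696
  Step 10: search space = 5696 -> 2848
  Step 11: search space = 2848 -> 1424
  Step 12: search space = 1424 -> 712
  Step 13: search space = 712 -> 356
  Step 14: search space = 356 -> 178
  Step 15: search space = 178 -> 89
  Step 16: search space = 89 -> 44
  Step 17: search space = 44 -> 22
  Step 18: search space = 22 -> 11
  Step 19: search space = 11 -> 5
  Step 20: search space = 5 -> 2
  Step 21: search space = 2 -> 1
  Step 22: search space = 1 (final check)
Maximum comparisons = floor(log2(2916566)) + 1 = 21 + 1 = 22


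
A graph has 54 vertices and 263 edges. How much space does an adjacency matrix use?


Adjacency matrix: V x V grid of entries
Space = V^2 = 54^2 = 54 * 54 = 2916


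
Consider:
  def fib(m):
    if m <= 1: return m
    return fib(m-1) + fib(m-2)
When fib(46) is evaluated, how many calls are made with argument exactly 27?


Let N(m) = number of times fib(m) is called while evaluating fib(46).
N(46) = 1 (the initial call).
N(45) = 1 (only fib(46) calls it).
For 1 <= m <= 44: fib(m) is called by fib(m+1) and fib(m+2), so
  N(m) = N(m+1) + N(m+2).
fib(0) is called only by fib(2), so N(0) = N(2).
Walk down from m=46:
  N(46)=1, N(45)=1, N(44)=2, N(43)=3, N(42)=5, N(41)=8, N(40)=13, N(39)=21, N(38)=34, N(37)=55, N(36)=89, N(35)=144, N(34)=233, N(33)=377, N(32)=610, N(31)=987, N(30)=1597, N(29)=2584, N(28)=4181, N(27)=6765
N(27) = 6765


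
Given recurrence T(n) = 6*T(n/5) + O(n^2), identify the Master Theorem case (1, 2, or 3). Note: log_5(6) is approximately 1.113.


Master Theorem parameters: a=6, b=5, c=2
log_b(a) = 1.113
Compare b^c with a: 5^2 = 25 > 6, so c > log_b(a).
Comparing c=2 vs log_b(a)=1.113:
2 > 1.113 => Case 3
Result: T(n) = O(n^2)
Master Theorem case = 3


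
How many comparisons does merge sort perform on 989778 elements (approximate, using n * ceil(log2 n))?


Recursion depth: ceil(log2(989778)) = 20
Each recursion level merges n = 989778 elements
Total = 989778 * 20 = 19795560


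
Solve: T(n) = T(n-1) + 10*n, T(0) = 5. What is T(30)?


Expanding the recurrence:
T(30) = T(29) + 10*30
       = T(28) + 10*29 + 10*30
       ...
       = T(0) + 10*(1 + 2 + ... + 30)
       = 5 + 10 * 30*31/2
       = 5 + 10 * 465
       = 5 + 4650 = 4655


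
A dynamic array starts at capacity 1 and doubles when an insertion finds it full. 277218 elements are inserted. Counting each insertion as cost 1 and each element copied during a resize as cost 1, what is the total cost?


n = 277218
Insertion costs: 277218
Resizes copy 1, 2, 4, ... up to the largest power of 2 that is <= n-1 = 277217, i.e. 262144.
Copy costs = 1 + 2 + 4 + 8 + 16 + 32 + 64 + 128 + 256 + 512 + 1024 + 2048 + 4096 + 8192 + 16384 + 32768 + 65536 + 131072 + 262144 = 524287
Total = 277218 + 524287 = 801505


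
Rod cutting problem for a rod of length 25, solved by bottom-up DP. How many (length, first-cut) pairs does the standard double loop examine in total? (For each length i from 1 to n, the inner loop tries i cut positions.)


For each subproblem length i = 1..25, the inner loop considers i possible first cuts.
Total = 1 + 2 + ... + 25
= 25*(25+1)/2
= 25*26/2 = 325


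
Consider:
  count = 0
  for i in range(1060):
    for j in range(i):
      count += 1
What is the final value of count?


For each i, the inner loop runs i times:
  i=0: inner runs 0 times
  i=1: inner runs 1 time
  i=2: inner runs 2 times
  i=3: inner runs 3 times
  i=4: inner runs 4 times
  i=5: inner runs 5 times
  i=6: inner runs 6 times
  i=7: inner runs 7 times
  ...
Total = 0 + 1 + 2 + ... + 1059 = 1060*(1060-1)/2 = 561270


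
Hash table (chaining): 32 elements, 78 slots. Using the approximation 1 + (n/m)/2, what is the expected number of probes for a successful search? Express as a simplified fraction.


Computing expected probes:
alpha = 32/78
= 1 + alpha/2
= 1 + 32/(2*78)
= (2*78 + 32) / (2*78)
= 188/156 = 47/39


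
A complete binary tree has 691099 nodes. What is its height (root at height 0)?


In a complete binary tree, level k holds nodes 2^k .. 2^(k+1)-1 (1-indexed).
Height = floor(log2(n)) = floor(log2(691099)) = 19
Check: 2^19 = 524288 <= 691099 < 1048576 = 2^20


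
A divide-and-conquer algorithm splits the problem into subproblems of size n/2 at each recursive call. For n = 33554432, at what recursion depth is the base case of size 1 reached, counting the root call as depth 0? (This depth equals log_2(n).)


At each depth, the problem size is divided by 2:
  Depth 0: problem size = 33554432
  Depth 1: problem size = 16777216
  Depth 2: problem size = 8388608
  Depth 3: problem size = 4194304
  Depth 4: problem size = 2097152
  Depth 5: problem size = 1048576
  Depth 6: problem size = 524288
  Depth 7: problem size = 262144
  Depth 8: problem size = 131072
  Depth 9: problem size = 65536
  Depth 10: problem size = 32768
  Depth 11: problem size = 16384
  Depth 12: problem size = 8192
  Depth 13: problem size = 4096
  Depth 14: problem size = 2048
  Depth 15: problem size = 1024
  Depth 16: problem size = 512
  Depth 17: problem size = 256
  Depth 18: problem size = 128
  Depth 19: problem size = 64
  Depth 20: problem size = 32
  Depth 21: problem size = 16
  Depth 22: problem size = 8
  Depth 23: problem size = 4
  Depth 24: problem size = 2
  Depth 25: problem size = 1 (base case)
The base case is reached at depth log_2(33554432) = 25 (the tree has 26 levels counting depth 0, but the depth asked for is 25).
Recursion depth = 25


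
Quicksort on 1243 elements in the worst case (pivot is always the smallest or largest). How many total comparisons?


In the worst case, each partition step picks the worst pivot:
  Partition 1: 1242 comparisons (n-1 elements to compare)
  Partition 2: 1241 comparisons
  Partition 3: 1240 comparisons
  Partition 4: 1239 comparisons
  Partition 5: 1238 comparisons
  ...
  Last partition: 0 comparisons
Total = (n-1) + (n-2) + ... + 1 + 0 = n*(n-1)/2
= 1243*1242/2 = 771903


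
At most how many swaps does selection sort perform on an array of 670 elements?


Each of the 669 passes places one element in its final position.
Pass 1: swap minimum into position 0
Pass 2: swap minimum of remaining into position 1
...
Pass 669: last two elements, one swap
Maximum swaps = 670 - 1 = 669


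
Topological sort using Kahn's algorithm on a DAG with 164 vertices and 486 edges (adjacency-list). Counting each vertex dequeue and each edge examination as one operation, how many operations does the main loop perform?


Kahn's algorithm:
  1. Compute in-degrees: O(V + E)
  2. Process queue: each vertex dequeued once (O(V))
     each edge examined once (O(E))
Total = V + E = 164 + 486 = 650


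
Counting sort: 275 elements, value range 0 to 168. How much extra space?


n = 275 (output array)
k = 169 (count array for 169 distinct values)
Extra space = 275 + 169 = 444


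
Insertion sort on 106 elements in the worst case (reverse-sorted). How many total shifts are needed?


In the worst case (reverse-sorted), each element shifts past all previous:
  Element 1: 1 shifts
  Element 2: 2 shifts
  Element 3: 3 shifts
  Element 4: 4 shifts
  Element 5: 5 shifts
  ...
  Element 105: 105 shifts
Total = 1 + 2 + ... + 105
= 106*(106-1)/2 = 5565


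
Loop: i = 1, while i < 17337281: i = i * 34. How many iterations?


i multiplies by 34 each step:
i = 1 -> 34 -> 1156 -> 39304 -> 1336336 -> 45435424 (stop)
Iterations = ceil(log_34(17337281)) = 5


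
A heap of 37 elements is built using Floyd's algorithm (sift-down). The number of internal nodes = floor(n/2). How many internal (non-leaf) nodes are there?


Leaf nodes occupy roughly half the array.
Sift-down is called for each internal node, starting from the last one.
Internal nodes = floor(n/2) = floor(37/2) = 18


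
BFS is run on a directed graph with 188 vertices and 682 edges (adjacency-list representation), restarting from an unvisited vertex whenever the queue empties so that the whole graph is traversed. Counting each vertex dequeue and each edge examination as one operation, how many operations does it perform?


A full BFS traversal dequeues each vertex exactly once and examines each directed edge exactly once.
V = 188 (vertex processing cost)
E = 682 (edge examination cost)
Total operations proportional to V + E = 188 + 682 = 870


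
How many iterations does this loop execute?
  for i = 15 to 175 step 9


The loop variable i takes values starting at 15 and increments by 9 each iteration.
Sequence: i = 15, 24, 33, 42, 51, 60, 69, 78, 87, ...
The upper bound 175 is inclusive, so the count is floor((last - first) / step) + 1:
floor((175 - 15) / 9) + 1 = floor(160/9) + 1 = 17 + 1 = 18


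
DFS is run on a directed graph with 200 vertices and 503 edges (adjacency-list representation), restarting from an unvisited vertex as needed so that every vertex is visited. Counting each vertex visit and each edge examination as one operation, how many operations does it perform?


A full DFS traversal processes each vertex exactly once (push/pop on stack).
Each directed edge is examined once.
V = 200, E = 503
V + E = 703


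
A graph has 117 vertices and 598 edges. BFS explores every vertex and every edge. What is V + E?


A full BFS traversal dequeues each vertex once and examines each edge once.
Vertex visits: 117
Edge visits: 598
V + E = 117 + 598 = 715


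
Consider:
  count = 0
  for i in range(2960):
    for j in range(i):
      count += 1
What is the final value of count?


For each i, the inner loop runs i times:
  i=0: inner runs 0 times
  i=1: inner runs 1 time
  i=2: inner runs 2 times
  i=3: inner runs 3 times
  i=4: inner runs 4 times
  i=5: inner runs 5 times
  i=6: inner runs 6 times
  i=7: inner runs 7 times
  ...
Total = 0 + 1 + 2 + ... + 2959 = 2960*(2960-1)/2 = 4379320


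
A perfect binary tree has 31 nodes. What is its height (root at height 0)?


For a perfect binary tree of height h: n = 2^(h+1) - 1, so h = log2(n+1) - 1.
  n + 1 = 32 = 2^5
  log2(32) = 5
  height = 5 - 1 = 4


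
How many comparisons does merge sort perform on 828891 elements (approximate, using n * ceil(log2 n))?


Recursion depth: ceil(log2(828891)) = 20
Each recursion level merges n = 828891 elements
Total = 828891 * 20 = 16577820


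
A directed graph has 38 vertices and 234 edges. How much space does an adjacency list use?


Adjacency list: one list head per vertex + one entry per edge
Vertex heads: 38
Edge entries: 234
Total = 38 + 234 = 272


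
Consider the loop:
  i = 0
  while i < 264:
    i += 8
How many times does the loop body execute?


Starting at i = 0, each iteration adds 8.
Iterations until i >= 264:
  Iteration 1: i = 0 -> i = 8
  Iteration 2: i = 8 -> i = 16
  Iteration 3: i = 16 -> i = 24
  Iteration 4: i = 24 -> i = 32
  Iteration 5: i = 32 -> i = 40
  Iteration 6: i = 40 -> i = 48
  Iteration 7: i = 48 -> i = 56
  Iteration 8: i = 56 -> i = 64
  ... continuing ...
Total iterations = ceil(264/8) = 33


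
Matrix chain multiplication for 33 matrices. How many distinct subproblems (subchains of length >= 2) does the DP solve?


Subproblems are indexed by (i, j) where i < j.
Number of such pairs = n*(n-1)/2
= 33 * 32 / 2
= 528


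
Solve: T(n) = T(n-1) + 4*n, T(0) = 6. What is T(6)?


Expanding the recurrence:
T(6) = T(5) + 4*6
       = T(4) + 4*5 + 4*6
       ...
       = T(0) + 4*(1 + 2 + ... + 6)
       = 6 + 4 * 6*7/2
       = 6 + 4 * 21
       = 6 + 84 = 90


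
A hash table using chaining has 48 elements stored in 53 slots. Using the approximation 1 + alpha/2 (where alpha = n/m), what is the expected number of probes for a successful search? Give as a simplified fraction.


Load factor alpha = n/m = 48/53
Expected probes = 1 + alpha/2 = 1 + 48/(2*53)
= 1 + 48/106
= 106/106 + 48/106
= 154/106
Simplify: 77/53


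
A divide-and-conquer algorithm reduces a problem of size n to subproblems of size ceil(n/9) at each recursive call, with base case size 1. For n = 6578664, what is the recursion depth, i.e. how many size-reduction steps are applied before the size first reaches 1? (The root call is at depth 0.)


Each step divides the size by 9 (rounding up); after k steps the size is ceil(n/9^k), which equals 1 exactly when 9^k >= n.
So the depth is the smallest k with 9^k >= 6578664, i.e. ceil(log_9(6578664)).
9^7 = 4782969 < 6578664 <= 43046721 = 9^8
Recursion depth = 8


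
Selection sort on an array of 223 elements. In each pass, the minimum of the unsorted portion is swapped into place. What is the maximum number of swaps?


Selection sort performs one swap per pass:
  Pass 1: find min in positions 0 to 222, swap with position 0
  Pass 2: find min in positions 1 to 222, swap with position 1
  Pass 3: find min in positions 2 to 222, swap with position 2
  Pass 4: find min in positions 3 to 222, swap with position 3
  Pass 5: find min in positions 4 to 222, swap with position 4
  ... (217 more passes)
Total passes (and swaps) = n - 1 = 223 - 1 = 222


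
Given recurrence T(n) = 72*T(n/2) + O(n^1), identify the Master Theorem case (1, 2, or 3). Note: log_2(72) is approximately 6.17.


Master Theorem parameters: a=72, b=2, c=1
log_b(a) = 6.17
Compare b^c with a: 2^1 = 2 < 72, so c < log_b(a).
Comparing c=1 vs log_b(a)=6.17:
1 < 6.17 => Case 1
Result: T(n) = O(n^(log_2 72)) ~ O(n^6.17)
Master Theorem case = 1


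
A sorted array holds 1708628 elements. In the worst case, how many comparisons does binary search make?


Halving sequence: 1708628 -> 854314 -> 427157 -> 213578 -> 106789 -> 53394 -> 26697 -> 13348 -> 6674 -> 3337 -> 1668 -> 834 -> 417 -> 208 -> 104 -> 52 -> 26 -> 13 -> 6 -> 3 -> 1
Number of halvings = 20
Max comparisons = 20 + 1 = 21


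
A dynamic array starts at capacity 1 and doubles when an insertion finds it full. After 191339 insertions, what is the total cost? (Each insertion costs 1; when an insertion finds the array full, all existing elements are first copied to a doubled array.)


Insertion cost: 191339 (one per element)
Resizes occur just before inserting elements 2, 3, 5, 9, ...
Elements copied at each resize: 1 + 2 + 4 + 8 + 16 + 32 + 64 + 128 + 256 + 512 + 1024 + 2048 + 4096 + 8192 + 16384 + 32768 + 65536 + 131072
Sum of copies = 262143 (geometric series: 2^k - 1)
Total = 191339 + 262143 = 453482


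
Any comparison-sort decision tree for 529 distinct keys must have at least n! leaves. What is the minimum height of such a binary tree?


A binary decision tree of height h has at most 2^h leaves and needs at least n! of them, so h >= ceil(log2(n!)).
529! is far too large to multiply out, so use Stirling's series:
  ln(n!) ~ n ln n - n + (1/2) ln(2 pi n) + 1/(12n)  (error below 1/(360 n^3), negligible here)
  ln(529) = 6.2709884
  n ln n = 529 * 6.2709884 = 3317.3529
  (1/2) ln(2 pi * 529) = (1/2) ln(3323.8050) = 4.0544
  1/(12*529) = 0.0002
  ln(529!) ~ 3317.3529 - 529 + 4.0544 + 0.0002 = 2792.4075
Convert to base 2: log2(529!) = 2792.4075 / ln 2 = 2792.4075 / 0.69314718 = 4028.5925
ceil(4028.5925) = 4029


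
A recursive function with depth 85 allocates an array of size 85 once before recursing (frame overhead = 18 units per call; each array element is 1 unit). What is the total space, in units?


Array allocation: 85 units (allocated once)
Stack frames: 85 deep * 18 per frame = 1530 units
Total = 85 + 1530 = 1615


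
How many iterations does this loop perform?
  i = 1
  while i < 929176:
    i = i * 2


The loop variable doubles each iteration:
i = 1 -> 2 -> 4 -> 8 -> 16 -> 32 -> 64 -> 128 -> 256 -> 512 -> 1024 -> 2048 -> 4096 -> 8192 -> 16384 -> 32768 -> 65536 -> 131072 -> 262144 -> 524288 -> 1048576 (stop, 1048576 >= 929176)
Number of doublings = ceil(log2(929176)) = 20


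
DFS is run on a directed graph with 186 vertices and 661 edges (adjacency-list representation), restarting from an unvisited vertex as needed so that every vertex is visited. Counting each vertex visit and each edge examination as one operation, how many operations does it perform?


A full DFS traversal processes each vertex exactly once (push/pop on stack).
Each directed edge is examined once.
V = 186, E = 661
V + E = 847


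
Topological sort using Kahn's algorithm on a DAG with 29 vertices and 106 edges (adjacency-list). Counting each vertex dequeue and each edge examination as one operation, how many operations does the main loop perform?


Kahn's algorithm:
  1. Compute in-degrees: O(V + E)
  2. Process queue: each vertex dequeued once (O(V))
     each edge examined once (O(E))
Total = V + E = 29 + 106 = 135


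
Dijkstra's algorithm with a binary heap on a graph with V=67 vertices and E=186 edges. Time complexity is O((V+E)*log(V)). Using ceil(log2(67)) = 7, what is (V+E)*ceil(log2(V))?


Dijkstra with a binary heap: each vertex is extracted once, each edge may relax once.
Each heap operation costs O(log V).
V + E = 67 + 186 = 253
ceil(log2(67)) = 7 (since 2^6 = 64 < 67 <= 128 = 2^7)
Total heap work = (V+E) * ceil(log2(V)) = 253 * 7 = 1771


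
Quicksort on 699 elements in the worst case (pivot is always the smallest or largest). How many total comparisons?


In the worst case, each partition step picks the worst pivot:
  Partition 1: 698 comparisons (n-1 elements to compare)
  Partition 2: 697 comparisons
  Partition 3: 696 comparisons
  Partition 4: 695 comparisons
  Partition 5: 694 comparisons
  ...
  Last partition: 0 comparisons
Total = (n-1) + (n-2) + ... + 1 + 0 = n*(n-1)/2
= 699*698/2 = 243951
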